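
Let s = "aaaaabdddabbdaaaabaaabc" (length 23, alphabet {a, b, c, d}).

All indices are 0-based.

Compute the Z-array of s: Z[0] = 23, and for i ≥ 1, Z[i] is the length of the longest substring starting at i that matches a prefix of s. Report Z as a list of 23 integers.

[23, 4, 3, 2, 1, 0, 0, 0, 0, 1, 0, 0, 0, 4, 3, 2, 1, 0, 3, 2, 1, 0, 0]

Z[0]=23
i=1: i≥r, start 0; Z[1]=4 extend→box=[1,5)
i=2: min(r-i=3, Z[1]=4)=3; Z[2]=3
i=3: min(r-i=2, Z[2]=3)=2; Z[3]=2
i=4: min(r-i=1, Z[3]=2)=1; Z[4]=1
i=5: i≥r, start 0; Z[5]=0
i=6: i≥r, start 0; Z[6]=0
i=7: i≥r, start 0; Z[7]=0
i=8: i≥r, start 0; Z[8]=0
i=9: i≥r, start 0; Z[9]=1 extend→box=[9,10)
i=10: i≥r, start 0; Z[10]=0
i=11: i≥r, start 0; Z[11]=0
i=12: i≥r, start 0; Z[12]=0
i=13: i≥r, start 0; Z[13]=4 extend→box=[13,17)
i=14: min(r-i=3, Z[1]=4)=3; Z[14]=3
i=15: min(r-i=2, Z[2]=3)=2; Z[15]=2
i=16: min(r-i=1, Z[3]=2)=1; Z[16]=1
i=17: i≥r, start 0; Z[17]=0
i=18: i≥r, start 0; Z[18]=3 extend→box=[18,21)
i=19: min(r-i=2, Z[1]=4)=2; Z[19]=2
i=20: min(r-i=1, Z[2]=3)=1; Z[20]=1
i=21: i≥r, start 0; Z[21]=0
i=22: i≥r, start 0; Z[22]=0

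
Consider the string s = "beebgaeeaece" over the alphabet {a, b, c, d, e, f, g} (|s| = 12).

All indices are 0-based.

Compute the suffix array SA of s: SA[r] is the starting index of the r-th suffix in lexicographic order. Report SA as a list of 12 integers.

[8, 5, 0, 3, 10, 11, 7, 2, 9, 6, 1, 4]

sorted suffixes:
  #0 SA[0]=8  'aece'
  #1 SA[1]=5  'aeeaece'
  #2 SA[2]=0  'beebgaeeaece'
  #3 SA[3]=3  'bgaeeaece'
  #4 SA[4]=10  'ce'
  #5 SA[5]=11  'e'
  #6 SA[6]=7  'eaece'
  #7 SA[7]=2  'ebgaeeaece'
  #8 SA[8]=9  'ece'
  #9 SA[9]=6  'eeaece'
  #10 SA[10]=1  'eebgaeeaece'
  #11 SA[11]=4  'gaeeaece'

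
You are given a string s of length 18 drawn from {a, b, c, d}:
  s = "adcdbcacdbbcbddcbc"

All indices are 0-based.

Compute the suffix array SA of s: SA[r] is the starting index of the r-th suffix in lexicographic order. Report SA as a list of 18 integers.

rank | idx | suffix
   0 |   6 | acdbbcbddcbc
   1 |   0 | adcdbcacdbbcbddcbc
   2 |   9 | bbcbddcbc
   3 |  16 | bc
   4 |   4 | bcacdbbcbddcbc
   5 |  10 | bcbddcbc
   6 |  12 | bddcbc
   7 |  17 | c
   8 |   5 | cacdbbcbddcbc
   9 |  15 | cbc
  10 |  11 | cbddcbc
  11 |   7 | cdbbcbddcbc
  12 |   2 | cdbcacdbbcbddcbc
  13 |   8 | dbbcbddcbc
  14 |   3 | dbcacdbbcbddcbc
  15 |  14 | dcbc
  16 |   1 | dcdbcacdbbcbddcbc
  17 |  13 | ddcbc

[6, 0, 9, 16, 4, 10, 12, 17, 5, 15, 11, 7, 2, 8, 3, 14, 1, 13]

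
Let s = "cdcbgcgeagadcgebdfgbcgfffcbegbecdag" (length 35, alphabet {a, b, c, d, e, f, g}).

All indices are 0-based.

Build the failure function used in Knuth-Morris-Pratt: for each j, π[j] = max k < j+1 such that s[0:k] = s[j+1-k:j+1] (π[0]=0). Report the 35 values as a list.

π[0] = 0
j=1 s[j]='d': π[1]=0 (border '')
j=2 s[j]='c': π[2]=1 (border 'c')
j=3 s[j]='b': k: 1→0; π[3]=0 (border '')
j=4 s[j]='g': π[4]=0 (border '')
j=5 s[j]='c': π[5]=1 (border 'c')
j=6 s[j]='g': k: 1→0; π[6]=0 (border '')
j=7 s[j]='e': π[7]=0 (border '')
j=8 s[j]='a': π[8]=0 (border '')
j=9 s[j]='g': π[9]=0 (border '')
j=10 s[j]='a': π[10]=0 (border '')
j=11 s[j]='d': π[11]=0 (border '')
j=12 s[j]='c': π[12]=1 (border 'c')
j=13 s[j]='g': k: 1→0; π[13]=0 (border '')
j=14 s[j]='e': π[14]=0 (border '')
j=15 s[j]='b': π[15]=0 (border '')
j=16 s[j]='d': π[16]=0 (border '')
j=17 s[j]='f': π[17]=0 (border '')
j=18 s[j]='g': π[18]=0 (border '')
j=19 s[j]='b': π[19]=0 (border '')
j=20 s[j]='c': π[20]=1 (border 'c')
j=21 s[j]='g': k: 1→0; π[21]=0 (border '')
j=22 s[j]='f': π[22]=0 (border '')
j=23 s[j]='f': π[23]=0 (border '')
j=24 s[j]='f': π[24]=0 (border '')
j=25 s[j]='c': π[25]=1 (border 'c')
j=26 s[j]='b': k: 1→0; π[26]=0 (border '')
j=27 s[j]='e': π[27]=0 (border '')
j=28 s[j]='g': π[28]=0 (border '')
j=29 s[j]='b': π[29]=0 (border '')
j=30 s[j]='e': π[30]=0 (border '')
j=31 s[j]='c': π[31]=1 (border 'c')
j=32 s[j]='d': π[32]=2 (border 'cd')
j=33 s[j]='a': k: 2→0; π[33]=0 (border '')
j=34 s[j]='g': π[34]=0 (border '')

[0, 0, 1, 0, 0, 1, 0, 0, 0, 0, 0, 0, 1, 0, 0, 0, 0, 0, 0, 0, 1, 0, 0, 0, 0, 1, 0, 0, 0, 0, 0, 1, 2, 0, 0]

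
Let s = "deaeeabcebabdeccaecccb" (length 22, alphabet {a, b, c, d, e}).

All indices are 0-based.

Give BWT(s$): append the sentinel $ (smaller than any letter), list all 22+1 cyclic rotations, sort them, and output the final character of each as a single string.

rank  rotation                 last
    0  $deaeeabcebabdeccaecccb  b
    1  abcebabdeccaecccb$deaee  e
    2  abdeccaecccb$deaeeabceb  b
    3  aecccb$deaeeabcebabdecc  c
    4  aeeabcebabdeccaecccb$de  e
    5  b$deaeeabcebabdeccaeccc  c
    6  babdeccaecccb$deaeeabce  e
    7  bcebabdeccaecccb$deaeea  a
    8  bdeccaecccb$deaeeabceba  a
    9  caecccb$deaeeabcebabdec  c
   10  cb$deaeeabcebabdeccaecc  c
   11  ccaecccb$deaeeabcebabde  e
   12  ccb$deaeeabcebabdeccaec  c
   13  cccb$deaeeabcebabdeccae  e
   14  cebabdeccaecccb$deaeeab  b
   15  deaeeabcebabdeccaecccb$  $
   16  deccaecccb$deaeeabcebab  b
   17  eabcebabdeccaecccb$deae  e
   18  eaeeabcebabdeccaecccb$d  d
   19  ebabdeccaecccb$deaeeabc  c
   20  eccaecccb$deaeeabcebabd  d
   21  ecccb$deaeeabcebabdecca  a
   22  eeabcebabdeccaecccb$dea  a

bebceceaacceceb$bedcdaa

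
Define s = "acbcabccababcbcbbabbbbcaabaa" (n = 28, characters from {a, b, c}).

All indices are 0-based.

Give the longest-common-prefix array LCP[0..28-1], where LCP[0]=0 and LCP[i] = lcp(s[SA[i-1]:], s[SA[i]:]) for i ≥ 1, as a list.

[0, 1, 2, 1, 3, 2, 2, 3, 1, 0, 2, 3, 1, 2, 3, 2, 1, 3, 2, 3, 2, 0, 2, 3, 1, 2, 3, 1]

sorted suffixes:
  #0 SA[0]=27  'a'
  #1 SA[1]=26  'aa'
  #2 SA[2]=23  'aabaa'
  #3 SA[3]=24  'abaa'
  #4 SA[4]=8  'ababcbcbbabbbbcaabaa'
  #5 SA[5]=17  'abbbbcaabaa'
  #6 SA[6]=10  'abcbcbbabbbbcaabaa'
  #7 SA[7]=4  'abccababcbcbbabbbbcaabaa'
  #8 SA[8]=0  'acbcabccababcbcbbabbbbcaabaa'
  #9 SA[9]=25  'baa'
  #10 SA[10]=16  'babbbbcaabaa'
  #11 SA[11]=9  'babcbcbbabbbbcaabaa'
  #12 SA[12]=15  'bbabbbbcaabaa'
  #13 SA[13]=18  'bbbbcaabaa'
  #14 SA[14]=19  'bbbcaabaa'
  #15 SA[15]=20  'bbcaabaa'
  #16 SA[16]=21  'bcaabaa'
  #17 SA[17]=2  'bcabccababcbcbbabbbbcaabaa'
  #18 SA[18]=13  'bcbbabbbbcaabaa'
  #19 SA[19]=11  'bcbcbbabbbbcaabaa'
  #20 SA[20]=5  'bccababcbcbbabbbbcaabaa'
  #21 SA[21]=22  'caabaa'
  #22 SA[22]=7  'cababcbcbbabbbbcaabaa'
  #23 SA[23]=3  'cabccababcbcbbabbbbcaabaa'
  #24 SA[24]=14  'cbbabbbbcaabaa'
  #25 SA[25]=1  'cbcabccababcbcbbabbbbcaabaa'
  #26 SA[26]=12  'cbcbbabbbbcaabaa'
  #27 SA[27]=6  'ccababcbcbbabbbbcaabaa'

SA = [27, 26, 23, 24, 8, 17, 10, 4, 0, 25, 16, 9, 15, 18, 19, 20, 21, 2, 13, 11, 5, 22, 7, 3, 14, 1, 12, 6]
[i] adj suffixes → lcp
  [1] 27/26 → 1 ('a')
  [2] 26/23 → 2 ('aa')
  [3] 23/24 → 1 ('a')
  [4] 24/8 → 3 ('aba')
  [5] 8/17 → 2 ('ab')
  [6] 17/10 → 2 ('ab')
  [7] 10/4 → 3 ('abc')
  [8] 4/0 → 1 ('a')
  [9] 0/25 → 0 ('')
  [10] 25/16 → 2 ('ba')
  [11] 16/9 → 3 ('bab')
  [12] 9/15 → 1 ('b')
  [13] 15/18 → 2 ('bb')
  [14] 18/19 → 3 ('bbb')
  [15] 19/20 → 2 ('bb')
  [16] 20/21 → 1 ('b')
  [17] 21/2 → 3 ('bca')
  [18] 2/13 → 2 ('bc')
  [19] 13/11 → 3 ('bcb')
  [20] 11/5 → 2 ('bc')
  [21] 5/22 → 0 ('')
  [22] 22/7 → 2 ('ca')
  [23] 7/3 → 3 ('cab')
  [24] 3/14 → 1 ('c')
  [25] 14/1 → 2 ('cb')
  [26] 1/12 → 3 ('cbc')
  [27] 12/6 → 1 ('c')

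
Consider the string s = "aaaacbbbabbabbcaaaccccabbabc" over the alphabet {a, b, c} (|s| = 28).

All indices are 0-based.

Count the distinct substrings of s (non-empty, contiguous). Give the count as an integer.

rank→(start, suffix):
  0 → (0, 'aaaacbbbabbabbcaaaccccabbabc')
  1 → (1, 'aaacbbbabbabbcaaaccccabbabc')
  2 → (15, 'aaaccccabbabc')
  3 → (2, 'aacbbbabbabbcaaaccccabbabc')
  4 → (16, 'aaccccabbabc')
  5 → (8, 'abbabbcaaaccccabbabc')
  6 → (22, 'abbabc')
  7 → (11, 'abbcaaaccccabbabc')
  8 → (25, 'abc')
  9 → (3, 'acbbbabbabbcaaaccccabbabc')
  10 → (17, 'accccabbabc')
  11 → (7, 'babbabbcaaaccccabbabc')
  12 → (10, 'babbcaaaccccabbabc')
  13 → (24, 'babc')
  14 → (6, 'bbabbabbcaaaccccabbabc')
  15 → (9, 'bbabbcaaaccccabbabc')
  16 → (23, 'bbabc')
  17 → (5, 'bbbabbabbcaaaccccabbabc')
  18 → (12, 'bbcaaaccccabbabc')
  19 → (26, 'bc')
  20 → (13, 'bcaaaccccabbabc')
  21 → (27, 'c')
  22 → (14, 'caaaccccabbabc')
  23 → (21, 'cabbabc')
  24 → (4, 'cbbbabbabbcaaaccccabbabc')
  25 → (20, 'ccabbabc')
  26 → (19, 'cccabbabc')
  27 → (18, 'ccccabbabc')

SA = [0, 1, 15, 2, 16, 8, 22, 11, 25, 3, 17, 7, 10, 24, 6, 9, 23, 5, 12, 26, 13, 27, 14, 21, 4, 20, 19, 18]
[i] adj suffixes → lcp
  [1] 0/1 → 3 ('aaa')
  [2] 1/15 → 4 ('aaac')
  [3] 15/2 → 2 ('aa')
  [4] 2/16 → 3 ('aac')
  [5] 16/8 → 1 ('a')
  [6] 8/22 → 5 ('abbab')
  [7] 22/11 → 3 ('abb')
  [8] 11/25 → 2 ('ab')
  [9] 25/3 → 1 ('a')
  [10] 3/17 → 2 ('ac')
  [11] 17/7 → 0 ('')
  [12] 7/10 → 4 ('babb')
  [13] 10/24 → 3 ('bab')
  [14] 24/6 → 1 ('b')
  [15] 6/9 → 5 ('bbabb')
  [16] 9/23 → 4 ('bbab')
  [17] 23/5 → 2 ('bb')
  [18] 5/12 → 2 ('bb')
  [19] 12/26 → 1 ('b')
  [20] 26/13 → 2 ('bc')
  [21] 13/27 → 0 ('')
  [22] 27/14 → 1 ('c')
  [23] 14/21 → 2 ('ca')
  [24] 21/4 → 1 ('c')
  [25] 4/20 → 1 ('c')
  [26] 20/19 → 2 ('cc')
  [27] 19/18 → 3 ('ccc')

n(n+1)/2 = 28·29/2 = 406
Σ LCP = 0 + 3 + 4 + 2 + 3 + 1 + 5 + 3 + 2 + 1 + 2 + 0 + 4 + 3 + 1 + 5 + 4 + 2 + 2 + 1 + 2 + 0 + 1 + 2 + 1 + 1 + 2 + 3 = 60
distinct = 406 − 60 = 346

346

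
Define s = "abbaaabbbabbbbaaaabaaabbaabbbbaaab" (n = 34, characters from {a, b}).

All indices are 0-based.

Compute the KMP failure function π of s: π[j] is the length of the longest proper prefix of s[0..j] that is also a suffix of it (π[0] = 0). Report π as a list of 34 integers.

π[0] = 0
j=1 s[j]='b': π[1]=0 (border '')
j=2 s[j]='b': π[2]=0 (border '')
j=3 s[j]='a': π[3]=1 (border 'a')
j=4 s[j]='a': k: 1→0; π[4]=1 (border 'a')
j=5 s[j]='a': k: 1→0; π[5]=1 (border 'a')
j=6 s[j]='b': π[6]=2 (border 'ab')
j=7 s[j]='b': π[7]=3 (border 'abb')
j=8 s[j]='b': k: 3→0; π[8]=0 (border '')
j=9 s[j]='a': π[9]=1 (border 'a')
j=10 s[j]='b': π[10]=2 (border 'ab')
j=11 s[j]='b': π[11]=3 (border 'abb')
j=12 s[j]='b': k: 3→0; π[12]=0 (border '')
j=13 s[j]='b': π[13]=0 (border '')
j=14 s[j]='a': π[14]=1 (border 'a')
j=15 s[j]='a': k: 1→0; π[15]=1 (border 'a')
j=16 s[j]='a': k: 1→0; π[16]=1 (border 'a')
j=17 s[j]='a': k: 1→0; π[17]=1 (border 'a')
j=18 s[j]='b': π[18]=2 (border 'ab')
j=19 s[j]='a': k: 2→0; π[19]=1 (border 'a')
j=20 s[j]='a': k: 1→0; π[20]=1 (border 'a')
j=21 s[j]='a': k: 1→0; π[21]=1 (border 'a')
j=22 s[j]='b': π[22]=2 (border 'ab')
j=23 s[j]='b': π[23]=3 (border 'abb')
j=24 s[j]='a': π[24]=4 (border 'abba')
j=25 s[j]='a': π[25]=5 (border 'abbaa')
j=26 s[j]='b': k: 5→1; π[26]=2 (border 'ab')
j=27 s[j]='b': π[27]=3 (border 'abb')
j=28 s[j]='b': k: 3→0; π[28]=0 (border '')
j=29 s[j]='b': π[29]=0 (border '')
j=30 s[j]='a': π[30]=1 (border 'a')
j=31 s[j]='a': k: 1→0; π[31]=1 (border 'a')
j=32 s[j]='a': k: 1→0; π[32]=1 (border 'a')
j=33 s[j]='b': π[33]=2 (border 'ab')

[0, 0, 0, 1, 1, 1, 2, 3, 0, 1, 2, 3, 0, 0, 1, 1, 1, 1, 2, 1, 1, 1, 2, 3, 4, 5, 2, 3, 0, 0, 1, 1, 1, 2]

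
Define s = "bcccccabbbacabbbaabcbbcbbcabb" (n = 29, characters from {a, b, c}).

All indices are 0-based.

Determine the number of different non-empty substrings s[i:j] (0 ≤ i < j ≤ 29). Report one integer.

rank→(start, suffix):
  0 → (16, 'aabcbbcbbcabb')
  1 → (26, 'abb')
  2 → (12, 'abbbaabcbbcbbcabb')
  3 → (6, 'abbbacabbbaabcbbcbbcabb')
  4 → (17, 'abcbbcbbcabb')
  5 → (10, 'acabbbaabcbbcbbcabb')
  6 → (28, 'b')
  7 → (15, 'baabcbbcbbcabb')
  8 → (9, 'bacabbbaabcbbcbbcabb')
  9 → (27, 'bb')
  10 → (14, 'bbaabcbbcbbcabb')
  11 → (8, 'bbacabbbaabcbbcbbcabb')
  12 → (13, 'bbbaabcbbcbbcabb')
  13 → (7, 'bbbacabbbaabcbbcbbcabb')
  14 → (23, 'bbcabb')
  15 → (20, 'bbcbbcabb')
  16 → (24, 'bcabb')
  17 → (21, 'bcbbcabb')
  18 → (18, 'bcbbcbbcabb')
  19 → (0, 'bcccccabbbacabbbaabcbbcbbcabb')
  20 → (25, 'cabb')
  21 → (11, 'cabbbaabcbbcbbcabb')
  22 → (5, 'cabbbacabbbaabcbbcbbcabb')
  23 → (22, 'cbbcabb')
  24 → (19, 'cbbcbbcabb')
  25 → (4, 'ccabbbacabbbaabcbbcbbcabb')
  26 → (3, 'cccabbbacabbbaabcbbcbbcabb')
  27 → (2, 'ccccabbbacabbbaabcbbcbbcabb')
  28 → (1, 'cccccabbbacabbbaabcbbcbbcabb')

SA = [16, 26, 12, 6, 17, 10, 28, 15, 9, 27, 14, 8, 13, 7, 23, 20, 24, 21, 18, 0, 25, 11, 5, 22, 19, 4, 3, 2, 1]
rank  pair      lcp
   1  s[16:],s[26:]  1  'a'
   2  s[26:],s[12:]  3  'abb'
   3  s[12:],s[6:]  5  'abbba'
   4  s[6:],s[17:]  2  'ab'
   5  s[17:],s[10:]  1  'a'
   6  s[10:],s[28:]  0  ''
   7  s[28:],s[15:]  1  'b'
   8  s[15:],s[9:]  2  'ba'
   9  s[9:],s[27:]  1  'b'
  10  s[27:],s[14:]  2  'bb'
  11  s[14:],s[8:]  3  'bba'
  12  s[8:],s[13:]  2  'bb'
  13  s[13:],s[7:]  4  'bbba'
  14  s[7:],s[23:]  2  'bb'
  15  s[23:],s[20:]  3  'bbc'
  16  s[20:],s[24:]  1  'b'
  17  s[24:],s[21:]  2  'bc'
  18  s[21:],s[18:]  5  'bcbbc'
  19  s[18:],s[0:]  2  'bc'
  20  s[0:],s[25:]  0  ''
  21  s[25:],s[11:]  4  'cabb'
  22  s[11:],s[5:]  6  'cabbba'
  23  s[5:],s[22:]  1  'c'
  24  s[22:],s[19:]  4  'cbbc'
  25  s[19:],s[4:]  1  'c'
  26  s[4:],s[3:]  2  'cc'
  27  s[3:],s[2:]  3  'ccc'
  28  s[2:],s[1:]  4  'cccc'

n(n+1)/2 = 29·30/2 = 435
Σ LCP = 0 + 1 + 3 + 5 + 2 + 1 + 0 + 1 + 2 + 1 + 2 + 3 + 2 + 4 + 2 + 3 + 1 + 2 + 5 + 2 + 0 + 4 + 6 + 1 + 4 + 1 + 2 + 3 + 4 = 67
distinct = 435 − 67 = 368

368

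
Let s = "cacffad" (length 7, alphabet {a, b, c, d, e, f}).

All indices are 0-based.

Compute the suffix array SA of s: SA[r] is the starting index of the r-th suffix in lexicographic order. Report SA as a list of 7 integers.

[1, 5, 0, 2, 6, 4, 3]

rank→(start, suffix):
  0 → (1, 'acffad')
  1 → (5, 'ad')
  2 → (0, 'cacffad')
  3 → (2, 'cffad')
  4 → (6, 'd')
  5 → (4, 'fad')
  6 → (3, 'ffad')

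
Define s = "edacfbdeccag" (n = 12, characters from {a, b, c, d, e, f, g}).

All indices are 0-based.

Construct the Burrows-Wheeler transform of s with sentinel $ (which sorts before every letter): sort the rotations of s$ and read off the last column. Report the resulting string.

gdcfceaebd$ca

rank  rotation       last
    0  $edacfbdeccag  g
    1  acfbdeccag$ed  d
    2  ag$edacfbdecc  c
    3  bdeccag$edacf  f
    4  cag$edacfbdec  c
    5  ccag$edacfbde  e
    6  cfbdeccag$eda  a
    7  dacfbdeccag$e  e
    8  deccag$edacfb  b
    9  eccag$edacfbd  d
   10  edacfbdeccag$  $
   11  fbdeccag$edac  c
   12  g$edacfbdecca  a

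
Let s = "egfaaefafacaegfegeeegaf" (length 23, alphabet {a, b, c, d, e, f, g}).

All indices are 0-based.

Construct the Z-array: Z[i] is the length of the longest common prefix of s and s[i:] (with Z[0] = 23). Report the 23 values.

Z[0]=23
i=1: outside box; Z[1]=0
i=2: outside box; Z[2]=0
i=3: outside box; Z[3]=0
i=4: outside box; Z[4]=0
i=5: outside box; Z[5]=1 scan→box=[5,6)
i=6: outside box; Z[6]=0
i=7: outside box; Z[7]=0
i=8: outside box; Z[8]=0
i=9: outside box; Z[9]=0
i=10: outside box; Z[10]=0
i=11: outside box; Z[11]=0
i=12: outside box; Z[12]=3 scan→box=[12,15)
i=13: min(r-i=2, Z[1]=0)=0; Z[13]=0
i=14: min(r-i=1, Z[2]=0)=0; Z[14]=0
i=15: outside box; Z[15]=2 scan→box=[15,17)
i=16: min(r-i=1, Z[1]=0)=0; Z[16]=0
i=17: outside box; Z[17]=1 scan→box=[17,18)
i=18: outside box; Z[18]=1 scan→box=[18,19)
i=19: outside box; Z[19]=2 scan→box=[19,21)
i=20: min(r-i=1, Z[1]=0)=0; Z[20]=0
i=21: outside box; Z[21]=0
i=22: outside box; Z[22]=0

[23, 0, 0, 0, 0, 1, 0, 0, 0, 0, 0, 0, 3, 0, 0, 2, 0, 1, 1, 2, 0, 0, 0]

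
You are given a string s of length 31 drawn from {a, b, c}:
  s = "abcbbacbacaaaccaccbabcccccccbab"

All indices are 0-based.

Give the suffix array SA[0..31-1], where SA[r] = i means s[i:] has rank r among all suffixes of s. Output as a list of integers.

[10, 11, 29, 0, 19, 8, 5, 12, 15, 30, 28, 18, 7, 4, 3, 1, 20, 9, 14, 27, 17, 6, 2, 13, 26, 16, 25, 24, 23, 22, 21]

rank→(start, suffix):
  0 → (10, 'aaaccaccbabcccccccbab')
  1 → (11, 'aaccaccbabcccccccbab')
  2 → (29, 'ab')
  3 → (0, 'abcbbacbacaaaccaccbabcccccccbab')
  4 → (19, 'abcccccccbab')
  5 → (8, 'acaaaccaccbabcccccccbab')
  6 → (5, 'acbacaaaccaccbabcccccccbab')
  7 → (12, 'accaccbabcccccccbab')
  8 → (15, 'accbabcccccccbab')
  9 → (30, 'b')
  10 → (28, 'bab')
  11 → (18, 'babcccccccbab')
  12 → (7, 'bacaaaccaccbabcccccccbab')
  13 → (4, 'bacbacaaaccaccbabcccccccbab')
  14 → (3, 'bbacbacaaaccaccbabcccccccbab')
  15 → (1, 'bcbbacbacaaaccaccbabcccccccbab')
  16 → (20, 'bcccccccbab')
  17 → (9, 'caaaccaccbabcccccccbab')
  18 → (14, 'caccbabcccccccbab')
  19 → (27, 'cbab')
  20 → (17, 'cbabcccccccbab')
  21 → (6, 'cbacaaaccaccbabcccccccbab')
  22 → (2, 'cbbacbacaaaccaccbabcccccccbab')
  23 → (13, 'ccaccbabcccccccbab')
  24 → (26, 'ccbab')
  25 → (16, 'ccbabcccccccbab')
  26 → (25, 'cccbab')
  27 → (24, 'ccccbab')
  28 → (23, 'cccccbab')
  29 → (22, 'ccccccbab')
  30 → (21, 'cccccccbab')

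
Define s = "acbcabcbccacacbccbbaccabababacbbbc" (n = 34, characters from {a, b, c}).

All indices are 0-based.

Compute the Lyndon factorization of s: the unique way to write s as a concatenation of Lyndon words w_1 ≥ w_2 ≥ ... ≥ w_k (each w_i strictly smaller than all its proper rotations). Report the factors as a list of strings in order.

emit factor 1: 'acbc' (i=0, period=4)
emit factor 2: 'abcbccacacbccbbacc' (i=4, period=18)
emit factor 3: 'abababacbbbc' (i=22, period=12)

["acbc", "abcbccacacbccbbacc", "abababacbbbc"]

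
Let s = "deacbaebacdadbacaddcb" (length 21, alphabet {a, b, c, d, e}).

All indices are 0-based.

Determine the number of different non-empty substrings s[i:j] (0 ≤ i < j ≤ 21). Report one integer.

rank→(start, suffix):
  0 → (14, 'acaddcb')
  1 → (2, 'acbaebacdadbacaddcb')
  2 → (8, 'acdadbacaddcb')
  3 → (11, 'adbacaddcb')
  4 → (16, 'addcb')
  5 → (5, 'aebacdadbacaddcb')
  6 → (20, 'b')
  7 → (13, 'bacaddcb')
  8 → (7, 'bacdadbacaddcb')
  9 → (4, 'baebacdadbacaddcb')
  10 → (15, 'caddcb')
  11 → (19, 'cb')
  12 → (3, 'cbaebacdadbacaddcb')
  13 → (9, 'cdadbacaddcb')
  14 → (10, 'dadbacaddcb')
  15 → (12, 'dbacaddcb')
  16 → (18, 'dcb')
  17 → (17, 'ddcb')
  18 → (0, 'deacbaebacdadbacaddcb')
  19 → (1, 'eacbaebacdadbacaddcb')
  20 → (6, 'ebacdadbacaddcb')

SA = [14, 2, 8, 11, 16, 5, 20, 13, 7, 4, 15, 19, 3, 9, 10, 12, 18, 17, 0, 1, 6]
[i] adj suffixes → lcp
  [1] 14/2 → 2 ('ac')
  [2] 2/8 → 2 ('ac')
  [3] 8/11 → 1 ('a')
  [4] 11/16 → 2 ('ad')
  [5] 16/5 → 1 ('a')
  [6] 5/20 → 0 ('')
  [7] 20/13 → 1 ('b')
  [8] 13/7 → 3 ('bac')
  [9] 7/4 → 2 ('ba')
  [10] 4/15 → 0 ('')
  [11] 15/19 → 1 ('c')
  [12] 19/3 → 2 ('cb')
  [13] 3/9 → 1 ('c')
  [14] 9/10 → 0 ('')
  [15] 10/12 → 1 ('d')
  [16] 12/18 → 1 ('d')
  [17] 18/17 → 1 ('d')
  [18] 17/0 → 1 ('d')
  [19] 0/1 → 0 ('')
  [20] 1/6 → 1 ('e')

n(n+1)/2 = 21·22/2 = 231
Σ LCP = 0 + 2 + 2 + 1 + 2 + 1 + 0 + 1 + 3 + 2 + 0 + 1 + 2 + 1 + 0 + 1 + 1 + 1 + 1 + 0 + 1 = 23
distinct = 231 − 23 = 208

208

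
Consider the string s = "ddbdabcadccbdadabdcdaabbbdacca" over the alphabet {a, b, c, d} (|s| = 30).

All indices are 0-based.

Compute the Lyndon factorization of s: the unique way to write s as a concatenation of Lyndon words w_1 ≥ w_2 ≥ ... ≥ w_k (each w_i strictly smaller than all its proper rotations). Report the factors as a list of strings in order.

emit factor 1: 'd' (i=0, period=1)
emit factor 2: 'd' (i=1, period=1)
emit factor 3: 'bd' (i=2, period=2)
emit factor 4: 'abcadccbdadabdcd' (i=4, period=16)
emit factor 5: 'aabbbdacc' (i=20, period=9)
emit factor 6: 'a' (i=29, period=1)

["d", "d", "bd", "abcadccbdadabdcd", "aabbbdacc", "a"]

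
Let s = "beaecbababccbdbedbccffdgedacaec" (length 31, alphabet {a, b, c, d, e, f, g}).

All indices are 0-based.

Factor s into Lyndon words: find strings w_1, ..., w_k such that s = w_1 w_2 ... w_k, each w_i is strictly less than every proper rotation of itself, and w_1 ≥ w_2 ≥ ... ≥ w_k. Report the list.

emit factor 1: 'be' (i=0, period=2)
emit factor 2: 'aecb' (i=2, period=4)
emit factor 3: 'ababccbdbedbccffdgedacaec' (i=6, period=25)

["be", "aecb", "ababccbdbedbccffdgedacaec"]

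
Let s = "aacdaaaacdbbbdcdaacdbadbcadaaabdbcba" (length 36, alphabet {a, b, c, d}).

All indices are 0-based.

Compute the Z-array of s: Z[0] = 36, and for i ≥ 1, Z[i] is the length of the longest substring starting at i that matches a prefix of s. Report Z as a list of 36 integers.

[36, 1, 0, 0, 2, 2, 4, 1, 0, 0, 0, 0, 0, 0, 0, 0, 4, 1, 0, 0, 0, 1, 0, 0, 0, 1, 0, 2, 2, 1, 0, 0, 0, 0, 0, 1]

Z[0]=36
i=1: fresh scan; Z[1]=1 scan→box=[1,2)
i=2: fresh scan; Z[2]=0
i=3: fresh scan; Z[3]=0
i=4: fresh scan; Z[4]=2 scan→box=[4,6)
i=5: min(r-i=1, Z[1]=1)=1; Z[5]=2 scan→box=[5,7)
i=6: min(r-i=1, Z[1]=1)=1; Z[6]=4 scan→box=[6,10)
i=7: min(r-i=3, Z[1]=1)=1; Z[7]=1
i=8: min(r-i=2, Z[2]=0)=0; Z[8]=0
i=9: min(r-i=1, Z[3]=0)=0; Z[9]=0
i=10: fresh scan; Z[10]=0
i=11: fresh scan; Z[11]=0
i=12: fresh scan; Z[12]=0
i=13: fresh scan; Z[13]=0
i=14: fresh scan; Z[14]=0
i=15: fresh scan; Z[15]=0
i=16: fresh scan; Z[16]=4 scan→box=[16,20)
i=17: min(r-i=3, Z[1]=1)=1; Z[17]=1
i=18: min(r-i=2, Z[2]=0)=0; Z[18]=0
i=19: min(r-i=1, Z[3]=0)=0; Z[19]=0
i=20: fresh scan; Z[20]=0
i=21: fresh scan; Z[21]=1 scan→box=[21,22)
i=22: fresh scan; Z[22]=0
i=23: fresh scan; Z[23]=0
i=24: fresh scan; Z[24]=0
i=25: fresh scan; Z[25]=1 scan→box=[25,26)
i=26: fresh scan; Z[26]=0
i=27: fresh scan; Z[27]=2 scan→box=[27,29)
i=28: min(r-i=1, Z[1]=1)=1; Z[28]=2 scan→box=[28,30)
i=29: min(r-i=1, Z[1]=1)=1; Z[29]=1
i=30: fresh scan; Z[30]=0
i=31: fresh scan; Z[31]=0
i=32: fresh scan; Z[32]=0
i=33: fresh scan; Z[33]=0
i=34: fresh scan; Z[34]=0
i=35: fresh scan; Z[35]=1 scan→box=[35,36)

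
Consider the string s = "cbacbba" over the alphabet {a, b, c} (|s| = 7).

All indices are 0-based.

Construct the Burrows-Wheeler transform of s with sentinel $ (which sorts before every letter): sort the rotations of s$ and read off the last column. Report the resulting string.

abbbcc$a

rank  rotation  last
    0  $cbacbba  a
    1  a$cbacbb  b
    2  acbba$cb  b
    3  ba$cbacb  b
    4  bacbba$c  c
    5  bba$cbac  c
    6  cbacbba$  $
    7  cbba$cba  a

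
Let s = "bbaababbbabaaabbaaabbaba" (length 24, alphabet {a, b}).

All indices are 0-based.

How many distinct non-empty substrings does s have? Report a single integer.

231

rank→(start, suffix):
  0 → (23, 'a')
  1 → (11, 'aaabbaaabbaba')
  2 → (16, 'aaabbaba')
  3 → (2, 'aababbbabaaabbaaabbaba')
  4 → (12, 'aabbaaabbaba')
  5 → (17, 'aabbaba')
  6 → (21, 'aba')
  7 → (9, 'abaaabbaaabbaba')
  8 → (3, 'ababbbabaaabbaaabbaba')
  9 → (13, 'abbaaabbaba')
  10 → (18, 'abbaba')
  11 → (5, 'abbbabaaabbaaabbaba')
  12 → (22, 'ba')
  13 → (10, 'baaabbaaabbaba')
  14 → (15, 'baaabbaba')
  15 → (1, 'baababbbabaaabbaaabbaba')
  16 → (20, 'baba')
  17 → (8, 'babaaabbaaabbaba')
  18 → (4, 'babbbabaaabbaaabbaba')
  19 → (14, 'bbaaabbaba')
  20 → (0, 'bbaababbbabaaabbaaabbaba')
  21 → (19, 'bbaba')
  22 → (7, 'bbabaaabbaaabbaba')
  23 → (6, 'bbbabaaabbaaabbaba')

SA = [23, 11, 16, 2, 12, 17, 21, 9, 3, 13, 18, 5, 22, 10, 15, 1, 20, 8, 4, 14, 0, 19, 7, 6]
[i] adj suffixes → lcp
  [1] 23/11 → 1 ('a')
  [2] 11/16 → 6 ('aaabba')
  [3] 16/2 → 2 ('aa')
  [4] 2/12 → 3 ('aab')
  [5] 12/17 → 5 ('aabba')
  [6] 17/21 → 1 ('a')
  [7] 21/9 → 3 ('aba')
  [8] 9/3 → 3 ('aba')
  [9] 3/13 → 2 ('ab')
  [10] 13/18 → 4 ('abba')
  [11] 18/5 → 3 ('abb')
  [12] 5/22 → 0 ('')
  [13] 22/10 → 2 ('ba')
  [14] 10/15 → 7 ('baaabba')
  [15] 15/1 → 3 ('baa')
  [16] 1/20 → 2 ('ba')
  [17] 20/8 → 4 ('baba')
  [18] 8/4 → 3 ('bab')
  [19] 4/14 → 1 ('b')
  [20] 14/0 → 4 ('bbaa')
  [21] 0/19 → 3 ('bba')
  [22] 19/7 → 5 ('bbaba')
  [23] 7/6 → 2 ('bb')

n(n+1)/2 = 24·25/2 = 300
Σ LCP = 0 + 1 + 6 + 2 + 3 + 5 + 1 + 3 + 3 + 2 + 4 + 3 + 0 + 2 + 7 + 3 + 2 + 4 + 3 + 1 + 4 + 3 + 5 + 2 = 69
distinct = 300 − 69 = 231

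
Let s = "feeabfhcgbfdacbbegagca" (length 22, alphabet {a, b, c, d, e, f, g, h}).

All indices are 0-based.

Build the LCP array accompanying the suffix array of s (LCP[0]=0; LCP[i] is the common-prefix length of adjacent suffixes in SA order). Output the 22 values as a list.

[0, 1, 1, 1, 0, 1, 1, 2, 0, 1, 1, 0, 0, 1, 1, 0, 1, 1, 0, 1, 1, 0]

sorted suffixes:
  #0 SA[0]=21  'a'
  #1 SA[1]=3  'abfhcgbfdacbbegagca'
  #2 SA[2]=12  'acbbegagca'
  #3 SA[3]=18  'agca'
  #4 SA[4]=14  'bbegagca'
  #5 SA[5]=15  'begagca'
  #6 SA[6]=9  'bfdacbbegagca'
  #7 SA[7]=4  'bfhcgbfdacbbegagca'
  #8 SA[8]=20  'ca'
  #9 SA[9]=13  'cbbegagca'
  #10 SA[10]=7  'cgbfdacbbegagca'
  #11 SA[11]=11  'dacbbegagca'
  #12 SA[12]=2  'eabfhcgbfdacbbegagca'
  #13 SA[13]=1  'eeabfhcgbfdacbbegagca'
  #14 SA[14]=16  'egagca'
  #15 SA[15]=10  'fdacbbegagca'
  #16 SA[16]=0  'feeabfhcgbfdacbbegagca'
  #17 SA[17]=5  'fhcgbfdacbbegagca'
  #18 SA[18]=17  'gagca'
  #19 SA[19]=8  'gbfdacbbegagca'
  #20 SA[20]=19  'gca'
  #21 SA[21]=6  'hcgbfdacbbegagca'

SA = [21, 3, 12, 18, 14, 15, 9, 4, 20, 13, 7, 11, 2, 1, 16, 10, 0, 5, 17, 8, 19, 6]
[i] adj suffixes → lcp
  [1] 21/3 → 1 ('a')
  [2] 3/12 → 1 ('a')
  [3] 12/18 → 1 ('a')
  [4] 18/14 → 0 ('')
  [5] 14/15 → 1 ('b')
  [6] 15/9 → 1 ('b')
  [7] 9/4 → 2 ('bf')
  [8] 4/20 → 0 ('')
  [9] 20/13 → 1 ('c')
  [10] 13/7 → 1 ('c')
  [11] 7/11 → 0 ('')
  [12] 11/2 → 0 ('')
  [13] 2/1 → 1 ('e')
  [14] 1/16 → 1 ('e')
  [15] 16/10 → 0 ('')
  [16] 10/0 → 1 ('f')
  [17] 0/5 → 1 ('f')
  [18] 5/17 → 0 ('')
  [19] 17/8 → 1 ('g')
  [20] 8/19 → 1 ('g')
  [21] 19/6 → 0 ('')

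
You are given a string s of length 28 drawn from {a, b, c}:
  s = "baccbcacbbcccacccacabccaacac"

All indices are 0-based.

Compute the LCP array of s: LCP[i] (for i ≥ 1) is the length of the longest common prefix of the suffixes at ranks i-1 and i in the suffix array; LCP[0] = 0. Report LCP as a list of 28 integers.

[0, 1, 1, 2, 3, 2, 2, 3, 0, 1, 1, 2, 3, 0, 1, 2, 2, 3, 3, 3, 1, 2, 1, 3, 4, 2, 2, 5]

rank | idx | suffix
   0 |  23 | aacac
   1 |  19 | abccaacac
   2 |  26 | ac
   3 |  17 | acabccaacac
   4 |  24 | acac
   5 |   6 | acbbcccacccacabccaacac
   6 |   1 | accbcacbbcccacccacabccaacac
   7 |  13 | acccacabccaacac
   8 |   0 | baccbcacbbcccacccacabccaacac
   9 |   8 | bbcccacccacabccaacac
  10 |   4 | bcacbbcccacccacabccaacac
  11 |  20 | bccaacac
  12 |   9 | bcccacccacabccaacac
  13 |  27 | c
  14 |  22 | caacac
  15 |  18 | cabccaacac
  16 |  25 | cac
  17 |  16 | cacabccaacac
  18 |   5 | cacbbcccacccacabccaacac
  19 |  12 | cacccacabccaacac
  20 |   7 | cbbcccacccacabccaacac
  21 |   3 | cbcacbbcccacccacabccaacac
  22 |  21 | ccaacac
  23 |  15 | ccacabccaacac
  24 |  11 | ccacccacabccaacac
  25 |   2 | ccbcacbbcccacccacabccaacac
  26 |  14 | cccacabccaacac
  27 |  10 | cccacccacabccaacac

SA = [23, 19, 26, 17, 24, 6, 1, 13, 0, 8, 4, 20, 9, 27, 22, 18, 25, 16, 5, 12, 7, 3, 21, 15, 11, 2, 14, 10]
rank  pair      lcp
   1  s[23:],s[19:]  1  'a'
   2  s[19:],s[26:]  1  'a'
   3  s[26:],s[17:]  2  'ac'
   4  s[17:],s[24:]  3  'aca'
   5  s[24:],s[6:]  2  'ac'
   6  s[6:],s[1:]  2  'ac'
   7  s[1:],s[13:]  3  'acc'
   8  s[13:],s[0:]  0  ''
   9  s[0:],s[8:]  1  'b'
  10  s[8:],s[4:]  1  'b'
  11  s[4:],s[20:]  2  'bc'
  12  s[20:],s[9:]  3  'bcc'
  13  s[9:],s[27:]  0  ''
  14  s[27:],s[22:]  1  'c'
  15  s[22:],s[18:]  2  'ca'
  16  s[18:],s[25:]  2  'ca'
  17  s[25:],s[16:]  3  'cac'
  18  s[16:],s[5:]  3  'cac'
  19  s[5:],s[12:]  3  'cac'
  20  s[12:],s[7:]  1  'c'
  21  s[7:],s[3:]  2  'cb'
  22  s[3:],s[21:]  1  'c'
  23  s[21:],s[15:]  3  'cca'
  24  s[15:],s[11:]  4  'ccac'
  25  s[11:],s[2:]  2  'cc'
  26  s[2:],s[14:]  2  'cc'
  27  s[14:],s[10:]  5  'cccac'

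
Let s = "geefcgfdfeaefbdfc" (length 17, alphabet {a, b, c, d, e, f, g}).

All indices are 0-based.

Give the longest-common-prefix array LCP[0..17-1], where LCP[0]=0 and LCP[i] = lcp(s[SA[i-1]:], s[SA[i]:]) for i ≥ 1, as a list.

rank | idx | suffix
   0 |  10 | aefbdfc
   1 |  13 | bdfc
   2 |  16 | c
   3 |   4 | cgfdfeaefbdfc
   4 |  14 | dfc
   5 |   7 | dfeaefbdfc
   6 |   9 | eaefbdfc
   7 |   1 | eefcgfdfeaefbdfc
   8 |  11 | efbdfc
   9 |   2 | efcgfdfeaefbdfc
  10 |  12 | fbdfc
  11 |  15 | fc
  12 |   3 | fcgfdfeaefbdfc
  13 |   6 | fdfeaefbdfc
  14 |   8 | feaefbdfc
  15 |   0 | geefcgfdfeaefbdfc
  16 |   5 | gfdfeaefbdfc

SA = [10, 13, 16, 4, 14, 7, 9, 1, 11, 2, 12, 15, 3, 6, 8, 0, 5]
rank  pair      lcp
   1  s[10:],s[13:]  0  ''
   2  s[13:],s[16:]  0  ''
   3  s[16:],s[4:]  1  'c'
   4  s[4:],s[14:]  0  ''
   5  s[14:],s[7:]  2  'df'
   6  s[7:],s[9:]  0  ''
   7  s[9:],s[1:]  1  'e'
   8  s[1:],s[11:]  1  'e'
   9  s[11:],s[2:]  2  'ef'
  10  s[2:],s[12:]  0  ''
  11  s[12:],s[15:]  1  'f'
  12  s[15:],s[3:]  2  'fc'
  13  s[3:],s[6:]  1  'f'
  14  s[6:],s[8:]  1  'f'
  15  s[8:],s[0:]  0  ''
  16  s[0:],s[5:]  1  'g'

[0, 0, 0, 1, 0, 2, 0, 1, 1, 2, 0, 1, 2, 1, 1, 0, 1]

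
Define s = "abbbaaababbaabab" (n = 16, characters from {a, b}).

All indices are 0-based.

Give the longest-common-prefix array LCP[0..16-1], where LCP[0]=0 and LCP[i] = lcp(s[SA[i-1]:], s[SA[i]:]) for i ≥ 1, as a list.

[0, 2, 5, 1, 2, 4, 2, 3, 0, 1, 3, 2, 3, 1, 4, 2]

rank→(start, suffix):
  0 → (4, 'aaababbaabab')
  1 → (11, 'aabab')
  2 → (5, 'aababbaabab')
  3 → (14, 'ab')
  4 → (12, 'abab')
  5 → (6, 'ababbaabab')
  6 → (8, 'abbaabab')
  7 → (0, 'abbbaaababbaabab')
  8 → (15, 'b')
  9 → (3, 'baaababbaabab')
  10 → (10, 'baabab')
  11 → (13, 'bab')
  12 → (7, 'babbaabab')
  13 → (2, 'bbaaababbaabab')
  14 → (9, 'bbaabab')
  15 → (1, 'bbbaaababbaabab')

SA = [4, 11, 5, 14, 12, 6, 8, 0, 15, 3, 10, 13, 7, 2, 9, 1]
[i] adj suffixes → lcp
  [1] 4/11 → 2 ('aa')
  [2] 11/5 → 5 ('aabab')
  [3] 5/14 → 1 ('a')
  [4] 14/12 → 2 ('ab')
  [5] 12/6 → 4 ('abab')
  [6] 6/8 → 2 ('ab')
  [7] 8/0 → 3 ('abb')
  [8] 0/15 → 0 ('')
  [9] 15/3 → 1 ('b')
  [10] 3/10 → 3 ('baa')
  [11] 10/13 → 2 ('ba')
  [12] 13/7 → 3 ('bab')
  [13] 7/2 → 1 ('b')
  [14] 2/9 → 4 ('bbaa')
  [15] 9/1 → 2 ('bb')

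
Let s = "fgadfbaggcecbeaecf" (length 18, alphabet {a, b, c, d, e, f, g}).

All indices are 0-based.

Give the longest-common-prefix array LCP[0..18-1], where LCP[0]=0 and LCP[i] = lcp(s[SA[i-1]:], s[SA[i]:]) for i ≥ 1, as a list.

[0, 1, 1, 0, 1, 0, 1, 1, 0, 0, 1, 2, 0, 1, 1, 0, 1, 1]

rank | idx | suffix
   0 |   2 | adfbaggcecbeaecf
   1 |  14 | aecf
   2 |   6 | aggcecbeaecf
   3 |   5 | baggcecbeaecf
   4 |  12 | beaecf
   5 |  11 | cbeaecf
   6 |   9 | cecbeaecf
   7 |  16 | cf
   8 |   3 | dfbaggcecbeaecf
   9 |  13 | eaecf
  10 |  10 | ecbeaecf
  11 |  15 | ecf
  12 |  17 | f
  13 |   4 | fbaggcecbeaecf
  14 |   0 | fgadfbaggcecbeaecf
  15 |   1 | gadfbaggcecbeaecf
  16 |   8 | gcecbeaecf
  17 |   7 | ggcecbeaecf

SA = [2, 14, 6, 5, 12, 11, 9, 16, 3, 13, 10, 15, 17, 4, 0, 1, 8, 7]
rank  pair      lcp
   1  s[2:],s[14:]  1  'a'
   2  s[14:],s[6:]  1  'a'
   3  s[6:],s[5:]  0  ''
   4  s[5:],s[12:]  1  'b'
   5  s[12:],s[11:]  0  ''
   6  s[11:],s[9:]  1  'c'
   7  s[9:],s[16:]  1  'c'
   8  s[16:],s[3:]  0  ''
   9  s[3:],s[13:]  0  ''
  10  s[13:],s[10:]  1  'e'
  11  s[10:],s[15:]  2  'ec'
  12  s[15:],s[17:]  0  ''
  13  s[17:],s[4:]  1  'f'
  14  s[4:],s[0:]  1  'f'
  15  s[0:],s[1:]  0  ''
  16  s[1:],s[8:]  1  'g'
  17  s[8:],s[7:]  1  'g'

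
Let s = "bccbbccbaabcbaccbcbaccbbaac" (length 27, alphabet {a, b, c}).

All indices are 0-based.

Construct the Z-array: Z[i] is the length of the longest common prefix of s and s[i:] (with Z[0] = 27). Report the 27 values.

[27, 0, 0, 1, 4, 0, 0, 1, 0, 0, 2, 0, 1, 0, 0, 0, 2, 0, 1, 0, 0, 0, 1, 1, 0, 0, 0]

Z[0]=27
i=1: fresh scan; Z[1]=0
i=2: fresh scan; Z[2]=0
i=3: fresh scan; Z[3]=1 extend→box=[3,4)
i=4: fresh scan; Z[4]=4 extend→box=[4,8)
i=5: min(r-i=3, Z[1]=0)=0; Z[5]=0
i=6: min(r-i=2, Z[2]=0)=0; Z[6]=0
i=7: min(r-i=1, Z[3]=1)=1; Z[7]=1
i=8: fresh scan; Z[8]=0
i=9: fresh scan; Z[9]=0
i=10: fresh scan; Z[10]=2 extend→box=[10,12)
i=11: min(r-i=1, Z[1]=0)=0; Z[11]=0
i=12: fresh scan; Z[12]=1 extend→box=[12,13)
i=13: fresh scan; Z[13]=0
i=14: fresh scan; Z[14]=0
i=15: fresh scan; Z[15]=0
i=16: fresh scan; Z[16]=2 extend→box=[16,18)
i=17: min(r-i=1, Z[1]=0)=0; Z[17]=0
i=18: fresh scan; Z[18]=1 extend→box=[18,19)
i=19: fresh scan; Z[19]=0
i=20: fresh scan; Z[20]=0
i=21: fresh scan; Z[21]=0
i=22: fresh scan; Z[22]=1 extend→box=[22,23)
i=23: fresh scan; Z[23]=1 extend→box=[23,24)
i=24: fresh scan; Z[24]=0
i=25: fresh scan; Z[25]=0
i=26: fresh scan; Z[26]=0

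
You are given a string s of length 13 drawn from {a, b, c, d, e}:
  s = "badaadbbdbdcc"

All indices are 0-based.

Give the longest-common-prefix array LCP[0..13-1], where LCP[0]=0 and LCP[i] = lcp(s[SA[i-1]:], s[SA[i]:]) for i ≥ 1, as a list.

sorted suffixes:
  #0 SA[0]=3  'aadbbdbdcc'
  #1 SA[1]=1  'adaadbbdbdcc'
  #2 SA[2]=4  'adbbdbdcc'
  #3 SA[3]=0  'badaadbbdbdcc'
  #4 SA[4]=6  'bbdbdcc'
  #5 SA[5]=7  'bdbdcc'
  #6 SA[6]=9  'bdcc'
  #7 SA[7]=12  'c'
  #8 SA[8]=11  'cc'
  #9 SA[9]=2  'daadbbdbdcc'
  #10 SA[10]=5  'dbbdbdcc'
  #11 SA[11]=8  'dbdcc'
  #12 SA[12]=10  'dcc'

SA = [3, 1, 4, 0, 6, 7, 9, 12, 11, 2, 5, 8, 10]
i: (SA[i-1],SA[i]) lcp shared
  1: (3,1) 1 'a'
  2: (1,4) 2 'ad'
  3: (4,0) 0 ''
  4: (0,6) 1 'b'
  5: (6,7) 1 'b'
  6: (7,9) 2 'bd'
  7: (9,12) 0 ''
  8: (12,11) 1 'c'
  9: (11,2) 0 ''
  10: (2,5) 1 'd'
  11: (5,8) 2 'db'
  12: (8,10) 1 'd'

[0, 1, 2, 0, 1, 1, 2, 0, 1, 0, 1, 2, 1]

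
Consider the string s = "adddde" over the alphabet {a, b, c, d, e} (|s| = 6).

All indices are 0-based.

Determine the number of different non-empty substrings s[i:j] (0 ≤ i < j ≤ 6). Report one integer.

rank | idx | suffix
   0 |   0 | adddde
   1 |   1 | dddde
   2 |   2 | ddde
   3 |   3 | dde
   4 |   4 | de
   5 |   5 | e

SA = [0, 1, 2, 3, 4, 5]
[i] adj suffixes → lcp
  [1] 0/1 → 0 ('')
  [2] 1/2 → 3 ('ddd')
  [3] 2/3 → 2 ('dd')
  [4] 3/4 → 1 ('d')
  [5] 4/5 → 0 ('')

n(n+1)/2 = 6·7/2 = 21
Σ LCP = 0 + 0 + 3 + 2 + 1 + 0 = 6
distinct = 21 − 6 = 15

15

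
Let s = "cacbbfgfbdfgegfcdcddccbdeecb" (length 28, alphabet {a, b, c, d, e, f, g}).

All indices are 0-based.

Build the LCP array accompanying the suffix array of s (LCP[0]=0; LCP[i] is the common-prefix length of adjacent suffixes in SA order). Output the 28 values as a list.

[0, 0, 1, 1, 2, 1, 0, 1, 2, 2, 1, 1, 2, 0, 2, 1, 1, 1, 0, 1, 1, 0, 1, 1, 2, 0, 1, 2]

rank | idx | suffix
   0 |   1 | acbbfgfbdfgegfcdcddccbdeecb
   1 |  27 | b
   2 |   3 | bbfgfbdfgegfcdcddccbdeecb
   3 |  22 | bdeecb
   4 |   8 | bdfgegfcdcddccbdeecb
   5 |   4 | bfgfbdfgegfcdcddccbdeecb
   6 |   0 | cacbbfgfbdfgegfcdcddccbdeecb
   7 |  26 | cb
   8 |   2 | cbbfgfbdfgegfcdcddccbdeecb
   9 |  21 | cbdeecb
  10 |  20 | ccbdeecb
  11 |  15 | cdcddccbdeecb
  12 |  17 | cddccbdeecb
  13 |  19 | dccbdeecb
  14 |  16 | dcddccbdeecb
  15 |  18 | ddccbdeecb
  16 |  23 | deecb
  17 |   9 | dfgegfcdcddccbdeecb
  18 |  25 | ecb
  19 |  24 | eecb
  20 |  12 | egfcdcddccbdeecb
  21 |   7 | fbdfgegfcdcddccbdeecb
  22 |  14 | fcdcddccbdeecb
  23 |  10 | fgegfcdcddccbdeecb
  24 |   5 | fgfbdfgegfcdcddccbdeecb
  25 |  11 | gegfcdcddccbdeecb
  26 |   6 | gfbdfgegfcdcddccbdeecb
  27 |  13 | gfcdcddccbdeecb

SA = [1, 27, 3, 22, 8, 4, 0, 26, 2, 21, 20, 15, 17, 19, 16, 18, 23, 9, 25, 24, 12, 7, 14, 10, 5, 11, 6, 13]
i: (SA[i-1],SA[i]) lcp shared
  1: (1,27) 0 ''
  2: (27,3) 1 'b'
  3: (3,22) 1 'b'
  4: (22,8) 2 'bd'
  5: (8,4) 1 'b'
  6: (4,0) 0 ''
  7: (0,26) 1 'c'
  8: (26,2) 2 'cb'
  9: (2,21) 2 'cb'
  10: (21,20) 1 'c'
  11: (20,15) 1 'c'
  12: (15,17) 2 'cd'
  13: (17,19) 0 ''
  14: (19,16) 2 'dc'
  15: (16,18) 1 'd'
  16: (18,23) 1 'd'
  17: (23,9) 1 'd'
  18: (9,25) 0 ''
  19: (25,24) 1 'e'
  20: (24,12) 1 'e'
  21: (12,7) 0 ''
  22: (7,14) 1 'f'
  23: (14,10) 1 'f'
  24: (10,5) 2 'fg'
  25: (5,11) 0 ''
  26: (11,6) 1 'g'
  27: (6,13) 2 'gf'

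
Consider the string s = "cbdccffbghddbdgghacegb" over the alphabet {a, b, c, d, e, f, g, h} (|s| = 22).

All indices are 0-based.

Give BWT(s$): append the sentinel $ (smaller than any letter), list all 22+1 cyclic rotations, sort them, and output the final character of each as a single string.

bhgcdf$dacdbhbcfcedgbgg

rank  rotation                 last
    0  $cbdccffbghddbdgghacegb  b
    1  acegb$cbdccffbghddbdggh  h
    2  b$cbdccffbghddbdgghaceg  g
    3  bdccffbghddbdgghacegb$c  c
    4  bdgghacegb$cbdccffbghdd  d
    5  bghddbdgghacegb$cbdccff  f
    6  cbdccffbghddbdgghacegb$  $
    7  ccffbghddbdgghacegb$cbd  d
    8  cegb$cbdccffbghddbdggha  a
    9  cffbghddbdgghacegb$cbdc  c
   10  dbdgghacegb$cbdccffbghd  d
   11  dccffbghddbdgghacegb$cb  b
   12  ddbdgghacegb$cbdccffbgh  h
   13  dgghacegb$cbdccffbghddb  b
   14  egb$cbdccffbghddbdgghac  c
   15  fbghddbdgghacegb$cbdccf  f
   16  ffbghddbdgghacegb$cbdcc  c
   17  gb$cbdccffbghddbdgghace  e
   18  gghacegb$cbdccffbghddbd  d
   19  ghacegb$cbdccffbghddbdg  g
   20  ghddbdgghacegb$cbdccffb  b
   21  hacegb$cbdccffbghddbdgg  g
   22  hddbdgghacegb$cbdccffbg  g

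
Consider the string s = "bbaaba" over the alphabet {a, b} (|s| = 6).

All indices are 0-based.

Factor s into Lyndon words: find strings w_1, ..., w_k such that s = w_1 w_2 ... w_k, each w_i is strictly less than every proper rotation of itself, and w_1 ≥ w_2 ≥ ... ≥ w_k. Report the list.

emit factor 1: 'b' (i=0, period=1)
emit factor 2: 'b' (i=1, period=1)
emit factor 3: 'aab' (i=2, period=3)
emit factor 4: 'a' (i=5, period=1)

["b", "b", "aab", "a"]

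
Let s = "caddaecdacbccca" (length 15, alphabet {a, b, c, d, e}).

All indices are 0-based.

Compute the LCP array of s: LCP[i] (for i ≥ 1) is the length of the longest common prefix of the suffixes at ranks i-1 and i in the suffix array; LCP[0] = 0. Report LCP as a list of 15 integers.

sorted suffixes:
  #0 SA[0]=14  'a'
  #1 SA[1]=8  'acbccca'
  #2 SA[2]=1  'addaecdacbccca'
  #3 SA[3]=4  'aecdacbccca'
  #4 SA[4]=10  'bccca'
  #5 SA[5]=13  'ca'
  #6 SA[6]=0  'caddaecdacbccca'
  #7 SA[7]=9  'cbccca'
  #8 SA[8]=12  'cca'
  #9 SA[9]=11  'ccca'
  #10 SA[10]=6  'cdacbccca'
  #11 SA[11]=7  'dacbccca'
  #12 SA[12]=3  'daecdacbccca'
  #13 SA[13]=2  'ddaecdacbccca'
  #14 SA[14]=5  'ecdacbccca'

SA = [14, 8, 1, 4, 10, 13, 0, 9, 12, 11, 6, 7, 3, 2, 5]
rank  pair      lcp
   1  s[14:],s[8:]  1  'a'
   2  s[8:],s[1:]  1  'a'
   3  s[1:],s[4:]  1  'a'
   4  s[4:],s[10:]  0  ''
   5  s[10:],s[13:]  0  ''
   6  s[13:],s[0:]  2  'ca'
   7  s[0:],s[9:]  1  'c'
   8  s[9:],s[12:]  1  'c'
   9  s[12:],s[11:]  2  'cc'
  10  s[11:],s[6:]  1  'c'
  11  s[6:],s[7:]  0  ''
  12  s[7:],s[3:]  2  'da'
  13  s[3:],s[2:]  1  'd'
  14  s[2:],s[5:]  0  ''

[0, 1, 1, 1, 0, 0, 2, 1, 1, 2, 1, 0, 2, 1, 0]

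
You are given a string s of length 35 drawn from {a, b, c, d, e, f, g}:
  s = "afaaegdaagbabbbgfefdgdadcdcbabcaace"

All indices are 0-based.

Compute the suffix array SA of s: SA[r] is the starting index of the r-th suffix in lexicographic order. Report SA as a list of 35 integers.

[31, 2, 7, 11, 28, 32, 22, 3, 0, 8, 10, 27, 12, 13, 29, 14, 30, 26, 24, 33, 6, 21, 25, 23, 19, 34, 17, 4, 1, 18, 16, 9, 5, 20, 15]

rank→(start, suffix):
  0 → (31, 'aace')
  1 → (2, 'aaegdaagbabbbgfefdgdadcdcbabcaace')
  2 → (7, 'aagbabbbgfefdgdadcdcbabcaace')
  3 → (11, 'abbbgfefdgdadcdcbabcaace')
  4 → (28, 'abcaace')
  5 → (32, 'ace')
  6 → (22, 'adcdcbabcaace')
  7 → (3, 'aegdaagbabbbgfefdgdadcdcbabcaace')
  8 → (0, 'afaaegdaagbabbbgfefdgdadcdcbabcaace')
  9 → (8, 'agbabbbgfefdgdadcdcbabcaace')
  10 → (10, 'babbbgfefdgdadcdcbabcaace')
  11 → (27, 'babcaace')
  12 → (12, 'bbbgfefdgdadcdcbabcaace')
  13 → (13, 'bbgfefdgdadcdcbabcaace')
  14 → (29, 'bcaace')
  15 → (14, 'bgfefdgdadcdcbabcaace')
  16 → (30, 'caace')
  17 → (26, 'cbabcaace')
  18 → (24, 'cdcbabcaace')
  19 → (33, 'ce')
  20 → (6, 'daagbabbbgfefdgdadcdcbabcaace')
  21 → (21, 'dadcdcbabcaace')
  22 → (25, 'dcbabcaace')
  23 → (23, 'dcdcbabcaace')
  24 → (19, 'dgdadcdcbabcaace')
  25 → (34, 'e')
  26 → (17, 'efdgdadcdcbabcaace')
  27 → (4, 'egdaagbabbbgfefdgdadcdcbabcaace')
  28 → (1, 'faaegdaagbabbbgfefdgdadcdcbabcaace')
  29 → (18, 'fdgdadcdcbabcaace')
  30 → (16, 'fefdgdadcdcbabcaace')
  31 → (9, 'gbabbbgfefdgdadcdcbabcaace')
  32 → (5, 'gdaagbabbbgfefdgdadcdcbabcaace')
  33 → (20, 'gdadcdcbabcaace')
  34 → (15, 'gfefdgdadcdcbabcaace')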